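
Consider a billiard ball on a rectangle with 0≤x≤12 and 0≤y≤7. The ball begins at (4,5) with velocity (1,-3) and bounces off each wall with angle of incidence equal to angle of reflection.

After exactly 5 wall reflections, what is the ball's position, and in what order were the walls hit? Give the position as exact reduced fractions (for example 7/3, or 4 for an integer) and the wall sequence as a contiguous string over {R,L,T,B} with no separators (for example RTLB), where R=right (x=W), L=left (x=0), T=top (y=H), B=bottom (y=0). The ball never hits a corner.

Final position: (34/3,7)
Wall sequence: BTBRT

1. t=5/3 → B at (17/3,0); v=(1,3)
2. t=7/3 → T at (8,7); v=(1,-3)
3. t=7/3 → B at (31/3,0); v=(1,3)
4. t=5/3 → R at (12,5); v=(-1,3)
5. t=2/3 → T at (34/3,7); v=(-1,-3)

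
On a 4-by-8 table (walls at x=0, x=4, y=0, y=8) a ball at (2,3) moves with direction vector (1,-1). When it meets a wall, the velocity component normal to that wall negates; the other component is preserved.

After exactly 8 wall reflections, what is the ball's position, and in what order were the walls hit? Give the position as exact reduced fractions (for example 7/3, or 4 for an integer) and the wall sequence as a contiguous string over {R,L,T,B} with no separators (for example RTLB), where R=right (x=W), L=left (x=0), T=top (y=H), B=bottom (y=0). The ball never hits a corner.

1. t=2 → R at (4,1); v=(-1,-1)
2. t=1 → B at (3,0); v=(-1,1)
3. t=3 → L at (0,3); v=(1,1)
4. t=4 → R at (4,7); v=(-1,1)
5. t=1 → T at (3,8); v=(-1,-1)
6. t=3 → L at (0,5); v=(1,-1)
7. t=4 → R at (4,1); v=(-1,-1)
8. t=1 → B at (3,0); v=(-1,1)

Final position: (3,0)
Wall sequence: RBLRTLRB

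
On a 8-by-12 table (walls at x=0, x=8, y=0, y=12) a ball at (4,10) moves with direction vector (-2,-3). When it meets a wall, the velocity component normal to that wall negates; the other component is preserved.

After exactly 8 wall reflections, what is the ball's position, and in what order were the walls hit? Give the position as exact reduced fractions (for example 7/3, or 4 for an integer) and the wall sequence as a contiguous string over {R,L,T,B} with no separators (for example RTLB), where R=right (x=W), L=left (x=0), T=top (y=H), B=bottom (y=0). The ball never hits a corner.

1. t=2 → L at (0,4); v=(2,-3)
2. t=4/3 → B at (8/3,0); v=(2,3)
3. t=8/3 → R at (8,8); v=(-2,3)
4. t=4/3 → T at (16/3,12); v=(-2,-3)
5. t=8/3 → L at (0,4); v=(2,-3)
6. t=4/3 → B at (8/3,0); v=(2,3)
7. t=8/3 → R at (8,8); v=(-2,3)
8. t=4/3 → T at (16/3,12); v=(-2,-3)

Final position: (16/3,12)
Wall sequence: LBRTLBRT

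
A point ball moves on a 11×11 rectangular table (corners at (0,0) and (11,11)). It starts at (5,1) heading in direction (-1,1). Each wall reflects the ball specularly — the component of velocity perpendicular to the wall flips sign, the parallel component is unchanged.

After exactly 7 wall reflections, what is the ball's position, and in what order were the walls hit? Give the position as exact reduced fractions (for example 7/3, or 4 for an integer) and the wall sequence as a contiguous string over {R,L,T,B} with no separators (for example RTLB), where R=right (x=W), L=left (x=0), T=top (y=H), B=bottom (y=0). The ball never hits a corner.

1. t=5 → L at (0,6); v=(1,1)
2. t=5 → T at (5,11); v=(1,-1)
3. t=6 → R at (11,5); v=(-1,-1)
4. t=5 → B at (6,0); v=(-1,1)
5. t=6 → L at (0,6); v=(1,1)
6. t=5 → T at (5,11); v=(1,-1)
7. t=6 → R at (11,5); v=(-1,-1)

Final position: (11,5)
Wall sequence: LTRBLTR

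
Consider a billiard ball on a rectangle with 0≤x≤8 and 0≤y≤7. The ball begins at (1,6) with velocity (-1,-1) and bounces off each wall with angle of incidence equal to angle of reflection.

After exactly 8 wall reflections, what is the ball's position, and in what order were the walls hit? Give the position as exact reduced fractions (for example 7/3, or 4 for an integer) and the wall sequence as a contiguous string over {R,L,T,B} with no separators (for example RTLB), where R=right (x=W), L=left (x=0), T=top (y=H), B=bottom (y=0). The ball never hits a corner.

1. t=1 → L at (0,5); v=(1,-1)
2. t=5 → B at (5,0); v=(1,1)
3. t=3 → R at (8,3); v=(-1,1)
4. t=4 → T at (4,7); v=(-1,-1)
5. t=4 → L at (0,3); v=(1,-1)
6. t=3 → B at (3,0); v=(1,1)
7. t=5 → R at (8,5); v=(-1,1)
8. t=2 → T at (6,7); v=(-1,-1)

Final position: (6,7)
Wall sequence: LBRTLBRT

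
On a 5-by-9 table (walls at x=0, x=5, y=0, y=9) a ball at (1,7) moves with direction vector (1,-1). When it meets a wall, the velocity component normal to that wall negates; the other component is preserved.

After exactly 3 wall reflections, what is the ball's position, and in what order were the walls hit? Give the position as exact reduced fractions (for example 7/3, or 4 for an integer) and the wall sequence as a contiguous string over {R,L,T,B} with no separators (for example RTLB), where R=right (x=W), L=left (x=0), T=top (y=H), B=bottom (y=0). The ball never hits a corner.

Final position: (0,2)
Wall sequence: RBL

1. t=4 → R at (5,3); v=(-1,-1)
2. t=3 → B at (2,0); v=(-1,1)
3. t=2 → L at (0,2); v=(1,1)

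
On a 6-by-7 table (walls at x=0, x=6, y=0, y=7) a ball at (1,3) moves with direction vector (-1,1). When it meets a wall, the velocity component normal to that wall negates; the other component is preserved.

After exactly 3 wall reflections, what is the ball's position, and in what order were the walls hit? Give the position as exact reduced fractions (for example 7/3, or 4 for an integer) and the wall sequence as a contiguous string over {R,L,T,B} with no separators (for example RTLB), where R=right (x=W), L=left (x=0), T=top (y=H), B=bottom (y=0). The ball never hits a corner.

1. t=1 → L at (0,4); v=(1,1)
2. t=3 → T at (3,7); v=(1,-1)
3. t=3 → R at (6,4); v=(-1,-1)

Final position: (6,4)
Wall sequence: LTR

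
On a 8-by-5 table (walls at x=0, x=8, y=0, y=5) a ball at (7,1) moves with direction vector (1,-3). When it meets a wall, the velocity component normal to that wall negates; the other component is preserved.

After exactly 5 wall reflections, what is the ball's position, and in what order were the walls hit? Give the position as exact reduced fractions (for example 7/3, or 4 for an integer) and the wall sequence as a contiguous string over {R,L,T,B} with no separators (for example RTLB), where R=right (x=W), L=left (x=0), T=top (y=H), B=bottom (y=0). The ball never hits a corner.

Final position: (11/3,5)
Wall sequence: BRTBT

1. t=1/3 → B at (22/3,0); v=(1,3)
2. t=2/3 → R at (8,2); v=(-1,3)
3. t=1 → T at (7,5); v=(-1,-3)
4. t=5/3 → B at (16/3,0); v=(-1,3)
5. t=5/3 → T at (11/3,5); v=(-1,-3)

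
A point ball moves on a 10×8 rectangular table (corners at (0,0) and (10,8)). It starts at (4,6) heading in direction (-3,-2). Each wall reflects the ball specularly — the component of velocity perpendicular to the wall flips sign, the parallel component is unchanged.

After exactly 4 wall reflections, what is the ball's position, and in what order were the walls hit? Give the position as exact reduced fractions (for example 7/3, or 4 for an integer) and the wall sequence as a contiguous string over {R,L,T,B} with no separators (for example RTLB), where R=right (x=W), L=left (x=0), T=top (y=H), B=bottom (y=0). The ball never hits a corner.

1. t=4/3 → L at (0,10/3); v=(3,-2)
2. t=5/3 → B at (5,0); v=(3,2)
3. t=5/3 → R at (10,10/3); v=(-3,2)
4. t=7/3 → T at (3,8); v=(-3,-2)

Final position: (3,8)
Wall sequence: LBRT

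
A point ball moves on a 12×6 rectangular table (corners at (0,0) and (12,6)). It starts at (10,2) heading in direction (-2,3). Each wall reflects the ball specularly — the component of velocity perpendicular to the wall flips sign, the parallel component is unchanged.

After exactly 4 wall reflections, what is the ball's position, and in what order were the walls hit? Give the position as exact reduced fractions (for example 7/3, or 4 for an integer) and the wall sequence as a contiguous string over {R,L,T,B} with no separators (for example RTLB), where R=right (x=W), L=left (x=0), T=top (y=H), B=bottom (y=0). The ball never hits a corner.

Final position: (2/3,6)
Wall sequence: TBLT

1. t=4/3 → T at (22/3,6); v=(-2,-3)
2. t=2 → B at (10/3,0); v=(-2,3)
3. t=5/3 → L at (0,5); v=(2,3)
4. t=1/3 → T at (2/3,6); v=(2,-3)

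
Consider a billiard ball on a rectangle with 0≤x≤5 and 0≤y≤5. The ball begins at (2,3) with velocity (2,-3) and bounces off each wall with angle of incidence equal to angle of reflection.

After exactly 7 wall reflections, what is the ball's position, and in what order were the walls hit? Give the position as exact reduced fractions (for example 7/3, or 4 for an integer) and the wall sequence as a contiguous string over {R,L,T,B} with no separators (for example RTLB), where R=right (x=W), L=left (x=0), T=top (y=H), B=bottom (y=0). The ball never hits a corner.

1. t=1 → B at (4,0); v=(2,3)
2. t=1/2 → R at (5,3/2); v=(-2,3)
3. t=7/6 → T at (8/3,5); v=(-2,-3)
4. t=4/3 → L at (0,1); v=(2,-3)
5. t=1/3 → B at (2/3,0); v=(2,3)
6. t=5/3 → T at (4,5); v=(2,-3)
7. t=1/2 → R at (5,7/2); v=(-2,-3)

Final position: (5,7/2)
Wall sequence: BRTLBTR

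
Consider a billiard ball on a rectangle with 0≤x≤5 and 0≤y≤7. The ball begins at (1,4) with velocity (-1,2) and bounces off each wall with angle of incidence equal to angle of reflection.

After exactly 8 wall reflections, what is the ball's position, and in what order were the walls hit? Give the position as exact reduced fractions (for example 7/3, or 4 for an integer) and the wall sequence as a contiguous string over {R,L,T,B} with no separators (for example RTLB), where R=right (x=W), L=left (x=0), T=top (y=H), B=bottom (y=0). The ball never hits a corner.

1. t=1 → L at (0,6); v=(1,2)
2. t=1/2 → T at (1/2,7); v=(1,-2)
3. t=7/2 → B at (4,0); v=(1,2)
4. t=1 → R at (5,2); v=(-1,2)
5. t=5/2 → T at (5/2,7); v=(-1,-2)
6. t=5/2 → L at (0,2); v=(1,-2)
7. t=1 → B at (1,0); v=(1,2)
8. t=7/2 → T at (9/2,7); v=(1,-2)

Final position: (9/2,7)
Wall sequence: LTBRTLBT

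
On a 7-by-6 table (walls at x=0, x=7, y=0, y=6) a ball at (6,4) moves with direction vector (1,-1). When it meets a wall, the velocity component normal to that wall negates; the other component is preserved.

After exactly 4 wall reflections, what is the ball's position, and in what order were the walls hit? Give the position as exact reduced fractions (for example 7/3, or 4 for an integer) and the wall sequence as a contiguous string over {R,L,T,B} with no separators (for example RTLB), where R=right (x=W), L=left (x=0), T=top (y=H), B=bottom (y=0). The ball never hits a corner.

Final position: (2,6)
Wall sequence: RBLT

1. t=1 → R at (7,3); v=(-1,-1)
2. t=3 → B at (4,0); v=(-1,1)
3. t=4 → L at (0,4); v=(1,1)
4. t=2 → T at (2,6); v=(1,-1)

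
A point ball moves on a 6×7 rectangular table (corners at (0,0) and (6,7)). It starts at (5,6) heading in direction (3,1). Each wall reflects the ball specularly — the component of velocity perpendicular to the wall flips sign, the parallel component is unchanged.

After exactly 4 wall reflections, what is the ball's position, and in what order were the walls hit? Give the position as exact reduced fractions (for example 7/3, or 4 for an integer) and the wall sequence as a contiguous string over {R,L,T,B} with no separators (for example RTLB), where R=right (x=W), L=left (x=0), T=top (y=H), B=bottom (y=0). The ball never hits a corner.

Final position: (6,11/3)
Wall sequence: RTLR

1. t=1/3 → R at (6,19/3); v=(-3,1)
2. t=2/3 → T at (4,7); v=(-3,-1)
3. t=4/3 → L at (0,17/3); v=(3,-1)
4. t=2 → R at (6,11/3); v=(-3,-1)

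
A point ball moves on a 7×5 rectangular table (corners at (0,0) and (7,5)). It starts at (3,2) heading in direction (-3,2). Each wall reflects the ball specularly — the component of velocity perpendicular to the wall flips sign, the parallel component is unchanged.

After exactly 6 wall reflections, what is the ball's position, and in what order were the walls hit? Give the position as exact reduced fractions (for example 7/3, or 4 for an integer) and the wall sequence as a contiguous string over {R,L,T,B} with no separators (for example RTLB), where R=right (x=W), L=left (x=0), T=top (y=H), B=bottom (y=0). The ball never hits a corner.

Final position: (5/2,5)
Wall sequence: LTRBLT

1. t=1 → L at (0,4); v=(3,2)
2. t=1/2 → T at (3/2,5); v=(3,-2)
3. t=11/6 → R at (7,4/3); v=(-3,-2)
4. t=2/3 → B at (5,0); v=(-3,2)
5. t=5/3 → L at (0,10/3); v=(3,2)
6. t=5/6 → T at (5/2,5); v=(3,-2)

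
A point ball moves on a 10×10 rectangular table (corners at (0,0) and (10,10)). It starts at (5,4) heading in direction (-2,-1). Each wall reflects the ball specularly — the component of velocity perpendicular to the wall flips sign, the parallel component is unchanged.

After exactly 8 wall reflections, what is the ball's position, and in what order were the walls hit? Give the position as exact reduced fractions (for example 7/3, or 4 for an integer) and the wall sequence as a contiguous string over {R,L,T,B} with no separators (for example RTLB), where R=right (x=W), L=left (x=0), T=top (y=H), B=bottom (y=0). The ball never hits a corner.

Final position: (3,0)
Wall sequence: LBRLTRLB

1. t=5/2 → L at (0,3/2); v=(2,-1)
2. t=3/2 → B at (3,0); v=(2,1)
3. t=7/2 → R at (10,7/2); v=(-2,1)
4. t=5 → L at (0,17/2); v=(2,1)
5. t=3/2 → T at (3,10); v=(2,-1)
6. t=7/2 → R at (10,13/2); v=(-2,-1)
7. t=5 → L at (0,3/2); v=(2,-1)
8. t=3/2 → B at (3,0); v=(2,1)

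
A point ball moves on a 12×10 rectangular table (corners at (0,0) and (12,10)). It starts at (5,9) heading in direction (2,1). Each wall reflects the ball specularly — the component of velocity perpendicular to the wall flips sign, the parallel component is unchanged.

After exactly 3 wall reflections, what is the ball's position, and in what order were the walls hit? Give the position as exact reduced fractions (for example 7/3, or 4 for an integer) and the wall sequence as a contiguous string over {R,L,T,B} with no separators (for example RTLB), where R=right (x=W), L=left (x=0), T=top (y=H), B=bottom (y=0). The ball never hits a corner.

Final position: (0,3/2)
Wall sequence: TRL

1. t=1 → T at (7,10); v=(2,-1)
2. t=5/2 → R at (12,15/2); v=(-2,-1)
3. t=6 → L at (0,3/2); v=(2,-1)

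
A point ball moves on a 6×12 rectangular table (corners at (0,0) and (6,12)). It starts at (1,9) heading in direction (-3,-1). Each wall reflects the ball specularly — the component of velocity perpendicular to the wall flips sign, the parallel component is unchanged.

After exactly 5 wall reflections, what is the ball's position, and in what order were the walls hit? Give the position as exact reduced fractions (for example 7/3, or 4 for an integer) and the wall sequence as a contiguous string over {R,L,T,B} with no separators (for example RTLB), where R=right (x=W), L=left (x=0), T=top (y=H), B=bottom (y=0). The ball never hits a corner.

1. t=1/3 → L at (0,26/3); v=(3,-1)
2. t=2 → R at (6,20/3); v=(-3,-1)
3. t=2 → L at (0,14/3); v=(3,-1)
4. t=2 → R at (6,8/3); v=(-3,-1)
5. t=2 → L at (0,2/3); v=(3,-1)

Final position: (0,2/3)
Wall sequence: LRLRL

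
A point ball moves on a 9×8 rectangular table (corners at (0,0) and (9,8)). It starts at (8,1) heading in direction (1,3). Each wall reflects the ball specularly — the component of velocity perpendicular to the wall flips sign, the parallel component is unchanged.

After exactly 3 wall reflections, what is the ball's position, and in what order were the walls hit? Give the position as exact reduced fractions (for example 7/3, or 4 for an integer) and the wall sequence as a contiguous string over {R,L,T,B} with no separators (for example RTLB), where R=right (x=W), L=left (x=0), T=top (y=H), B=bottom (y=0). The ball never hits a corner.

Final position: (5,0)
Wall sequence: RTB

1. t=1 → R at (9,4); v=(-1,3)
2. t=4/3 → T at (23/3,8); v=(-1,-3)
3. t=8/3 → B at (5,0); v=(-1,3)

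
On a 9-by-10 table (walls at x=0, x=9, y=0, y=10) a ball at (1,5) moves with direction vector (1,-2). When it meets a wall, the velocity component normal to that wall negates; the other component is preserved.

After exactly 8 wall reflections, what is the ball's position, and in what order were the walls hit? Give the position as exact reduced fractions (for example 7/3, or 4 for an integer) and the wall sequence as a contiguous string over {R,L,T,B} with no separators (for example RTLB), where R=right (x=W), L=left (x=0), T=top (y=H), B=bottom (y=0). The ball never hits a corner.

1. t=5/2 → B at (7/2,0); v=(1,2)
2. t=5 → T at (17/2,10); v=(1,-2)
3. t=1/2 → R at (9,9); v=(-1,-2)
4. t=9/2 → B at (9/2,0); v=(-1,2)
5. t=9/2 → L at (0,9); v=(1,2)
6. t=1/2 → T at (1/2,10); v=(1,-2)
7. t=5 → B at (11/2,0); v=(1,2)
8. t=7/2 → R at (9,7); v=(-1,2)

Final position: (9,7)
Wall sequence: BTRBLTBR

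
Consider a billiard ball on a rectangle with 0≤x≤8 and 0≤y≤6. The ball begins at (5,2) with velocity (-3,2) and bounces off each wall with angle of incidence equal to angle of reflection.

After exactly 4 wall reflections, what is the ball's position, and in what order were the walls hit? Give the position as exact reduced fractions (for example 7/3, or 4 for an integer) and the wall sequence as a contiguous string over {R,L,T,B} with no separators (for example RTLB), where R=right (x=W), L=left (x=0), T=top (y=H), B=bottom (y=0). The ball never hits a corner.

Final position: (6,0)
Wall sequence: LTRB

1. t=5/3 → L at (0,16/3); v=(3,2)
2. t=1/3 → T at (1,6); v=(3,-2)
3. t=7/3 → R at (8,4/3); v=(-3,-2)
4. t=2/3 → B at (6,0); v=(-3,2)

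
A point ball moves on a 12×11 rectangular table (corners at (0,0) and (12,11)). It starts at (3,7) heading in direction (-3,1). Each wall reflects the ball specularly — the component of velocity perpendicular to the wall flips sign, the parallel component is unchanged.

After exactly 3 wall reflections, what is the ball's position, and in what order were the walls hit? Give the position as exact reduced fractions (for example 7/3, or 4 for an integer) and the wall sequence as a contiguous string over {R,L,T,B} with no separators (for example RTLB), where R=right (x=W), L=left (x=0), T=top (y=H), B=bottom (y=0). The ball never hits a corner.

Final position: (12,10)
Wall sequence: LTR

1. t=1 → L at (0,8); v=(3,1)
2. t=3 → T at (9,11); v=(3,-1)
3. t=1 → R at (12,10); v=(-3,-1)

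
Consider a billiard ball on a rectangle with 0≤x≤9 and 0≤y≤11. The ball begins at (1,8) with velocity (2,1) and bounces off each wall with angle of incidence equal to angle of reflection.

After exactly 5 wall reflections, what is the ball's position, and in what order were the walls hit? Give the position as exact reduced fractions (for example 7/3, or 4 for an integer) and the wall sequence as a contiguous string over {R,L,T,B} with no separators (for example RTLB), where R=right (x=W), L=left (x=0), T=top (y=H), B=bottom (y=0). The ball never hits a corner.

Final position: (7,0)
Wall sequence: TRLRB

1. t=3 → T at (7,11); v=(2,-1)
2. t=1 → R at (9,10); v=(-2,-1)
3. t=9/2 → L at (0,11/2); v=(2,-1)
4. t=9/2 → R at (9,1); v=(-2,-1)
5. t=1 → B at (7,0); v=(-2,1)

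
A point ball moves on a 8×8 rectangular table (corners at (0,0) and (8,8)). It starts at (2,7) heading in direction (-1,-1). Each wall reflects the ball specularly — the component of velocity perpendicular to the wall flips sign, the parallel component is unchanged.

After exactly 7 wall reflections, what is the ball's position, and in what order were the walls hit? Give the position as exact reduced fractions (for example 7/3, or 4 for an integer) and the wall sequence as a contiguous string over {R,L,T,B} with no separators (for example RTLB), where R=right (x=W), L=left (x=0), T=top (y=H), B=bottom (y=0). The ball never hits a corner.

1. t=2 → L at (0,5); v=(1,-1)
2. t=5 → B at (5,0); v=(1,1)
3. t=3 → R at (8,3); v=(-1,1)
4. t=5 → T at (3,8); v=(-1,-1)
5. t=3 → L at (0,5); v=(1,-1)
6. t=5 → B at (5,0); v=(1,1)
7. t=3 → R at (8,3); v=(-1,1)

Final position: (8,3)
Wall sequence: LBRTLBR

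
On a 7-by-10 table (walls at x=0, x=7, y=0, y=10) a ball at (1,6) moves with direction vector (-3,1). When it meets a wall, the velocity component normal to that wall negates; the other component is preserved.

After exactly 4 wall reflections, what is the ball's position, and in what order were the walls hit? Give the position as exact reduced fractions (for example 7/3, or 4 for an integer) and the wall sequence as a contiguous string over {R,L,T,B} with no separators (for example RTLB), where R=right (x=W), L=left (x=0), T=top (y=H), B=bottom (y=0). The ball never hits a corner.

1. t=1/3 → L at (0,19/3); v=(3,1)
2. t=7/3 → R at (7,26/3); v=(-3,1)
3. t=4/3 → T at (3,10); v=(-3,-1)
4. t=1 → L at (0,9); v=(3,-1)

Final position: (0,9)
Wall sequence: LRTL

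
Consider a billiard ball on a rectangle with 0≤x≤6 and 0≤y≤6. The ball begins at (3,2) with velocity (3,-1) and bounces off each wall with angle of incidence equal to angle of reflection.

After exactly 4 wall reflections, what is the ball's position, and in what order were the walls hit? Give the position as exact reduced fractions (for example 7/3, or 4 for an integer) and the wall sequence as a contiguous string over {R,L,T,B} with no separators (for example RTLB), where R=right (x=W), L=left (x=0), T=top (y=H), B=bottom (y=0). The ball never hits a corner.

1. t=1 → R at (6,1); v=(-3,-1)
2. t=1 → B at (3,0); v=(-3,1)
3. t=1 → L at (0,1); v=(3,1)
4. t=2 → R at (6,3); v=(-3,1)

Final position: (6,3)
Wall sequence: RBLR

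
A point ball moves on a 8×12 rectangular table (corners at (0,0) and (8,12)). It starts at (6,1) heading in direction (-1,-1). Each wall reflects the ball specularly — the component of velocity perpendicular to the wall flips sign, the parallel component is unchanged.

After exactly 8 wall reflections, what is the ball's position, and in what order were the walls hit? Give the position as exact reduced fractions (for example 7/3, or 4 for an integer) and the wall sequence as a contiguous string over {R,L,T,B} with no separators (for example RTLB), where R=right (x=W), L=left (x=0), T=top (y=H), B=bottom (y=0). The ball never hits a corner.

1. t=1 → B at (5,0); v=(-1,1)
2. t=5 → L at (0,5); v=(1,1)
3. t=7 → T at (7,12); v=(1,-1)
4. t=1 → R at (8,11); v=(-1,-1)
5. t=8 → L at (0,3); v=(1,-1)
6. t=3 → B at (3,0); v=(1,1)
7. t=5 → R at (8,5); v=(-1,1)
8. t=7 → T at (1,12); v=(-1,-1)

Final position: (1,12)
Wall sequence: BLTRLBRT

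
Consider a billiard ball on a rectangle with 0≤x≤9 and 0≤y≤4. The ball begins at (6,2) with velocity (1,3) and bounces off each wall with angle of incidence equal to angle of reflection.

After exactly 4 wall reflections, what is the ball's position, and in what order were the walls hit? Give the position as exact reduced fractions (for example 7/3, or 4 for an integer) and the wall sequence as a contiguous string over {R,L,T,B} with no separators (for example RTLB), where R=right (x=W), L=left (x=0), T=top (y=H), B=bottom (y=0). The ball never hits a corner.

Final position: (26/3,4)
Wall sequence: TBRT

1. t=2/3 → T at (20/3,4); v=(1,-3)
2. t=4/3 → B at (8,0); v=(1,3)
3. t=1 → R at (9,3); v=(-1,3)
4. t=1/3 → T at (26/3,4); v=(-1,-3)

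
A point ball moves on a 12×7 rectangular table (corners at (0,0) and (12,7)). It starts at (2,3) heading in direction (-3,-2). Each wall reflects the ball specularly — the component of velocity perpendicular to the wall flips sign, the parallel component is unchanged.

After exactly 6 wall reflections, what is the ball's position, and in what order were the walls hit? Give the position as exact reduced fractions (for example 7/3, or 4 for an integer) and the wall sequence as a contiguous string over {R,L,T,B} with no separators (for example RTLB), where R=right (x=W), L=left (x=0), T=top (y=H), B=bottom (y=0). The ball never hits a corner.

1. t=2/3 → L at (0,5/3); v=(3,-2)
2. t=5/6 → B at (5/2,0); v=(3,2)
3. t=19/6 → R at (12,19/3); v=(-3,2)
4. t=1/3 → T at (11,7); v=(-3,-2)
5. t=7/2 → B at (1/2,0); v=(-3,2)
6. t=1/6 → L at (0,1/3); v=(3,2)

Final position: (0,1/3)
Wall sequence: LBRTBL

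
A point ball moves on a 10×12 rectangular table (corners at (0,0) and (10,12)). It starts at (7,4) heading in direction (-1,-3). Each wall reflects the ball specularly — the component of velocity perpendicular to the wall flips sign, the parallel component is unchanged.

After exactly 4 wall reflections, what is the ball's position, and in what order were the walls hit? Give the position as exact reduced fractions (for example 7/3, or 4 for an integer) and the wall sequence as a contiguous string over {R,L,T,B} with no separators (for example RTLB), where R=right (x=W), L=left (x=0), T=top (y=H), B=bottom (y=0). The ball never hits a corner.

Final position: (7/3,0)
Wall sequence: BTLB

1. t=4/3 → B at (17/3,0); v=(-1,3)
2. t=4 → T at (5/3,12); v=(-1,-3)
3. t=5/3 → L at (0,7); v=(1,-3)
4. t=7/3 → B at (7/3,0); v=(1,3)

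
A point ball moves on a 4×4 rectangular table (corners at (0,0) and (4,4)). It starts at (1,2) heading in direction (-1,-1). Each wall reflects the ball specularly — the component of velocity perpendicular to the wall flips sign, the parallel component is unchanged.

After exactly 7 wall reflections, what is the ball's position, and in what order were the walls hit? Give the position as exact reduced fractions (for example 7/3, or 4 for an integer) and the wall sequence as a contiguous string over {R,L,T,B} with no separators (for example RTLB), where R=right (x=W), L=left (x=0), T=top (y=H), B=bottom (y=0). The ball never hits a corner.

1. t=1 → L at (0,1); v=(1,-1)
2. t=1 → B at (1,0); v=(1,1)
3. t=3 → R at (4,3); v=(-1,1)
4. t=1 → T at (3,4); v=(-1,-1)
5. t=3 → L at (0,1); v=(1,-1)
6. t=1 → B at (1,0); v=(1,1)
7. t=3 → R at (4,3); v=(-1,1)

Final position: (4,3)
Wall sequence: LBRTLBR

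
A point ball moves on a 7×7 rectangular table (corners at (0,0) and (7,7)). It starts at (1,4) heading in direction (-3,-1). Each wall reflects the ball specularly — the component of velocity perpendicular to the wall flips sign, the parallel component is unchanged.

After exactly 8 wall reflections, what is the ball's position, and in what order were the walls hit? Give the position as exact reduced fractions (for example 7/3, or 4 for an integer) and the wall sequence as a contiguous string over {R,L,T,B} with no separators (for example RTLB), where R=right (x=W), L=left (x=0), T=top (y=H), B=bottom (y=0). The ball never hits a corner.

Final position: (7,6)
Wall sequence: LRBLRLTR

1. t=1/3 → L at (0,11/3); v=(3,-1)
2. t=7/3 → R at (7,4/3); v=(-3,-1)
3. t=4/3 → B at (3,0); v=(-3,1)
4. t=1 → L at (0,1); v=(3,1)
5. t=7/3 → R at (7,10/3); v=(-3,1)
6. t=7/3 → L at (0,17/3); v=(3,1)
7. t=4/3 → T at (4,7); v=(3,-1)
8. t=1 → R at (7,6); v=(-3,-1)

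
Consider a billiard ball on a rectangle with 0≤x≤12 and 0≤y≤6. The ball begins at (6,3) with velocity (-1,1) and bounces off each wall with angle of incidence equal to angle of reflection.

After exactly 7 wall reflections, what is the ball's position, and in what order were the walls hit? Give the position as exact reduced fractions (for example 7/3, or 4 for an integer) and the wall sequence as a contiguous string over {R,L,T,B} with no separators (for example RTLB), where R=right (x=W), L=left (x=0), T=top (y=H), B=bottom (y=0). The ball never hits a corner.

1. t=3 → T at (3,6); v=(-1,-1)
2. t=3 → L at (0,3); v=(1,-1)
3. t=3 → B at (3,0); v=(1,1)
4. t=6 → T at (9,6); v=(1,-1)
5. t=3 → R at (12,3); v=(-1,-1)
6. t=3 → B at (9,0); v=(-1,1)
7. t=6 → T at (3,6); v=(-1,-1)

Final position: (3,6)
Wall sequence: TLBTRBT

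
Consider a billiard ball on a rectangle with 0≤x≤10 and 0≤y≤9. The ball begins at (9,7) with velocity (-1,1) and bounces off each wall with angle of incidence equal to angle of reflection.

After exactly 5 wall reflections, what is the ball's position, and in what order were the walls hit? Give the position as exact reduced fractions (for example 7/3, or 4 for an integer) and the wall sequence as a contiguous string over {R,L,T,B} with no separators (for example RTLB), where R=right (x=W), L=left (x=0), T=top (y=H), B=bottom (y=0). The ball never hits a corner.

1. t=2 → T at (7,9); v=(-1,-1)
2. t=7 → L at (0,2); v=(1,-1)
3. t=2 → B at (2,0); v=(1,1)
4. t=8 → R at (10,8); v=(-1,1)
5. t=1 → T at (9,9); v=(-1,-1)

Final position: (9,9)
Wall sequence: TLBRT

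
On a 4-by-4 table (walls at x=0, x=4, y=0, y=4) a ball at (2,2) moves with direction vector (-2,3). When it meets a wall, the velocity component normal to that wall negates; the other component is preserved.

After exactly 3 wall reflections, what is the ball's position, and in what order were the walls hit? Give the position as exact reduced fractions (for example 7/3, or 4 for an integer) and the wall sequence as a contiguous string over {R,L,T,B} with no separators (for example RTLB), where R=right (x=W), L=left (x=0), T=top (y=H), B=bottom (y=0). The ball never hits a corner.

Final position: (2,0)
Wall sequence: TLB

1. t=2/3 → T at (2/3,4); v=(-2,-3)
2. t=1/3 → L at (0,3); v=(2,-3)
3. t=1 → B at (2,0); v=(2,3)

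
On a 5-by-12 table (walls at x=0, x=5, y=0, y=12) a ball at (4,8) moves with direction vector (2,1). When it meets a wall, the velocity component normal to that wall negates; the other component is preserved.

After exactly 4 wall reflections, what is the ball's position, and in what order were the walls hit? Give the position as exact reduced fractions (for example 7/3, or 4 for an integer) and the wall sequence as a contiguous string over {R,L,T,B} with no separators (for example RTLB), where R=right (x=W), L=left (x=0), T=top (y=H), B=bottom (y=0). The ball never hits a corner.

1. t=1/2 → R at (5,17/2); v=(-2,1)
2. t=5/2 → L at (0,11); v=(2,1)
3. t=1 → T at (2,12); v=(2,-1)
4. t=3/2 → R at (5,21/2); v=(-2,-1)

Final position: (5,21/2)
Wall sequence: RLTR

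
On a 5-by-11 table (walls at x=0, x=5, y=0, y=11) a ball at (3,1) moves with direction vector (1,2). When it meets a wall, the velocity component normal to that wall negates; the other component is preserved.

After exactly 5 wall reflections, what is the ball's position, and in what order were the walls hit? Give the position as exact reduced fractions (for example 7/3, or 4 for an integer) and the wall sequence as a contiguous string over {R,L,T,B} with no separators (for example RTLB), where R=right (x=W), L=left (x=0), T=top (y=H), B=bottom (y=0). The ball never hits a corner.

Final position: (5,3)
Wall sequence: RTLBR

1. t=2 → R at (5,5); v=(-1,2)
2. t=3 → T at (2,11); v=(-1,-2)
3. t=2 → L at (0,7); v=(1,-2)
4. t=7/2 → B at (7/2,0); v=(1,2)
5. t=3/2 → R at (5,3); v=(-1,2)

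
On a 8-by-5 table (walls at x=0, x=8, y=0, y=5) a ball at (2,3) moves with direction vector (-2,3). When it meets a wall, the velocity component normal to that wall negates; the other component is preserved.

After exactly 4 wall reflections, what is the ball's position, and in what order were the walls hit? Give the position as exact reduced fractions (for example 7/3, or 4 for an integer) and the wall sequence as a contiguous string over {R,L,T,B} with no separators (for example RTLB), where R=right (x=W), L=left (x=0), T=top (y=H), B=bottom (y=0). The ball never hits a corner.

Final position: (6,5)
Wall sequence: TLBT

1. t=2/3 → T at (2/3,5); v=(-2,-3)
2. t=1/3 → L at (0,4); v=(2,-3)
3. t=4/3 → B at (8/3,0); v=(2,3)
4. t=5/3 → T at (6,5); v=(2,-3)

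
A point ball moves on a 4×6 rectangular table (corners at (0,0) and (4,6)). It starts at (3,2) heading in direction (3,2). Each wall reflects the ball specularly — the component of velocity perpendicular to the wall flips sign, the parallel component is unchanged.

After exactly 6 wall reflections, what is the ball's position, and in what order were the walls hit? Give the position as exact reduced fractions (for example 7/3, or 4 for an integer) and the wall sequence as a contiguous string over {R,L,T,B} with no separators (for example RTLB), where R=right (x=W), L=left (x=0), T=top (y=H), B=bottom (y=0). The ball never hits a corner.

Final position: (2,0)
Wall sequence: RLTRLB

1. t=1/3 → R at (4,8/3); v=(-3,2)
2. t=4/3 → L at (0,16/3); v=(3,2)
3. t=1/3 → T at (1,6); v=(3,-2)
4. t=1 → R at (4,4); v=(-3,-2)
5. t=4/3 → L at (0,4/3); v=(3,-2)
6. t=2/3 → B at (2,0); v=(3,2)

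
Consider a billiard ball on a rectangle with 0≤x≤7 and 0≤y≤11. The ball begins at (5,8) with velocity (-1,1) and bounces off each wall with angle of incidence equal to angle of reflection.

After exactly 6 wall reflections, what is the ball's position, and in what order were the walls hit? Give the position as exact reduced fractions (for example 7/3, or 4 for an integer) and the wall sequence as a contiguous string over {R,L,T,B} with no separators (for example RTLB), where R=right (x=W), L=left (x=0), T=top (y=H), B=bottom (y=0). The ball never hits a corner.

Final position: (6,11)
Wall sequence: TLRBLT

1. t=3 → T at (2,11); v=(-1,-1)
2. t=2 → L at (0,9); v=(1,-1)
3. t=7 → R at (7,2); v=(-1,-1)
4. t=2 → B at (5,0); v=(-1,1)
5. t=5 → L at (0,5); v=(1,1)
6. t=6 → T at (6,11); v=(1,-1)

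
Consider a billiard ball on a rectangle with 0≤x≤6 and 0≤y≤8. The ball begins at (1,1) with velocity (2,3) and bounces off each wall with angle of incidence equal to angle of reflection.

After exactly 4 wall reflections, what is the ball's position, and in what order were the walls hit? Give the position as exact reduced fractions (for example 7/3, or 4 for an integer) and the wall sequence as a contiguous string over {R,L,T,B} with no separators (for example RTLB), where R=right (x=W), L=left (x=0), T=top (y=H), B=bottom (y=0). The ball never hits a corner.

1. t=7/3 → T at (17/3,8); v=(2,-3)
2. t=1/6 → R at (6,15/2); v=(-2,-3)
3. t=5/2 → B at (1,0); v=(-2,3)
4. t=1/2 → L at (0,3/2); v=(2,3)

Final position: (0,3/2)
Wall sequence: TRBL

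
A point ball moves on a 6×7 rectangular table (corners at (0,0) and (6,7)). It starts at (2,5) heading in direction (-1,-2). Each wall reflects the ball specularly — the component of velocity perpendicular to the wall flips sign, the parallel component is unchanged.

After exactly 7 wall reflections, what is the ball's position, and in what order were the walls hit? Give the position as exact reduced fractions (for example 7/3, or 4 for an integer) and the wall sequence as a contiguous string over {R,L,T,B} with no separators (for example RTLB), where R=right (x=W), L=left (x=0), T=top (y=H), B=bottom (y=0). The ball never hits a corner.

Final position: (0,5)
Wall sequence: LBTRBTL

1. t=2 → L at (0,1); v=(1,-2)
2. t=1/2 → B at (1/2,0); v=(1,2)
3. t=7/2 → T at (4,7); v=(1,-2)
4. t=2 → R at (6,3); v=(-1,-2)
5. t=3/2 → B at (9/2,0); v=(-1,2)
6. t=7/2 → T at (1,7); v=(-1,-2)
7. t=1 → L at (0,5); v=(1,-2)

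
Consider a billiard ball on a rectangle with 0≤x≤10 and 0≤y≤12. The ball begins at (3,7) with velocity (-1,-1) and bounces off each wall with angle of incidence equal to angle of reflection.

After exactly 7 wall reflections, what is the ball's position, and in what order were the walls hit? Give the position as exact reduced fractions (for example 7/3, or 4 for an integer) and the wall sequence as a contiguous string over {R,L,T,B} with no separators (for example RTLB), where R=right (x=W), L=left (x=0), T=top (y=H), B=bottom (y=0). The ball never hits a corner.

Final position: (10,2)
Wall sequence: LBRTLBR

1. t=3 → L at (0,4); v=(1,-1)
2. t=4 → B at (4,0); v=(1,1)
3. t=6 → R at (10,6); v=(-1,1)
4. t=6 → T at (4,12); v=(-1,-1)
5. t=4 → L at (0,8); v=(1,-1)
6. t=8 → B at (8,0); v=(1,1)
7. t=2 → R at (10,2); v=(-1,1)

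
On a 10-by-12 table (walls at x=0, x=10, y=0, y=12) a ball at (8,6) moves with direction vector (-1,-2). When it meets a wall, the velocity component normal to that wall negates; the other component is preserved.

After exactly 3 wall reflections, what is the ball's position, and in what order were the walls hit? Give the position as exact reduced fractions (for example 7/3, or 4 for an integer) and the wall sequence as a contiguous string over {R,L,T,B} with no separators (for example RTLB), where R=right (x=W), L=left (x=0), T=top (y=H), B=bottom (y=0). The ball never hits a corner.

1. t=3 → B at (5,0); v=(-1,2)
2. t=5 → L at (0,10); v=(1,2)
3. t=1 → T at (1,12); v=(1,-2)

Final position: (1,12)
Wall sequence: BLT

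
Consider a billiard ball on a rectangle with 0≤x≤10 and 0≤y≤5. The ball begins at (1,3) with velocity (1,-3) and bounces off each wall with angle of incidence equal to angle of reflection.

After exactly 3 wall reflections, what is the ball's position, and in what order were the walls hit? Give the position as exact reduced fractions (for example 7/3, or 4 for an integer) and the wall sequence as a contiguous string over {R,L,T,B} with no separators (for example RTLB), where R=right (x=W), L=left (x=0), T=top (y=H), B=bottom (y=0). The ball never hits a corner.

Final position: (16/3,0)
Wall sequence: BTB

1. t=1 → B at (2,0); v=(1,3)
2. t=5/3 → T at (11/3,5); v=(1,-3)
3. t=5/3 → B at (16/3,0); v=(1,3)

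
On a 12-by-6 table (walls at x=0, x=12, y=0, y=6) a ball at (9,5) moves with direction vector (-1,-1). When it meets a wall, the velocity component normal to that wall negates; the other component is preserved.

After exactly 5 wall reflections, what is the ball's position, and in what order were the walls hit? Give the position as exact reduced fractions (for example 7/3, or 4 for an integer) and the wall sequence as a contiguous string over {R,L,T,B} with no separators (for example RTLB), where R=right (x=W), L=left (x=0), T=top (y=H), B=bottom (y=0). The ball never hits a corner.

Final position: (12,4)
Wall sequence: BLTBR

1. t=5 → B at (4,0); v=(-1,1)
2. t=4 → L at (0,4); v=(1,1)
3. t=2 → T at (2,6); v=(1,-1)
4. t=6 → B at (8,0); v=(1,1)
5. t=4 → R at (12,4); v=(-1,1)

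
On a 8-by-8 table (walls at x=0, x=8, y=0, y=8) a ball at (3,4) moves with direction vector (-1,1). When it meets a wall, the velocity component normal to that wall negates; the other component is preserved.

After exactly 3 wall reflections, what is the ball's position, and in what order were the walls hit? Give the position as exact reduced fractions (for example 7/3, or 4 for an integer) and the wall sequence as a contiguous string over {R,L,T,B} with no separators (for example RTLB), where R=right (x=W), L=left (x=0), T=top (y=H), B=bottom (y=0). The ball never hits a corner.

Final position: (8,1)
Wall sequence: LTR

1. t=3 → L at (0,7); v=(1,1)
2. t=1 → T at (1,8); v=(1,-1)
3. t=7 → R at (8,1); v=(-1,-1)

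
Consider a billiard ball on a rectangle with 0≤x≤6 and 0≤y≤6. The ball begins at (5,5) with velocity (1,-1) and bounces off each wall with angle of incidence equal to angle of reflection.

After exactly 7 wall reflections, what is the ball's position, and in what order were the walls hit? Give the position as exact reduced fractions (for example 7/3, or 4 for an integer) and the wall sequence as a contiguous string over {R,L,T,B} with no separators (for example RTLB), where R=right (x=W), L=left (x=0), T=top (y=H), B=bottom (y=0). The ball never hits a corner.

Final position: (0,2)
Wall sequence: RBLTRBL

1. t=1 → R at (6,4); v=(-1,-1)
2. t=4 → B at (2,0); v=(-1,1)
3. t=2 → L at (0,2); v=(1,1)
4. t=4 → T at (4,6); v=(1,-1)
5. t=2 → R at (6,4); v=(-1,-1)
6. t=4 → B at (2,0); v=(-1,1)
7. t=2 → L at (0,2); v=(1,1)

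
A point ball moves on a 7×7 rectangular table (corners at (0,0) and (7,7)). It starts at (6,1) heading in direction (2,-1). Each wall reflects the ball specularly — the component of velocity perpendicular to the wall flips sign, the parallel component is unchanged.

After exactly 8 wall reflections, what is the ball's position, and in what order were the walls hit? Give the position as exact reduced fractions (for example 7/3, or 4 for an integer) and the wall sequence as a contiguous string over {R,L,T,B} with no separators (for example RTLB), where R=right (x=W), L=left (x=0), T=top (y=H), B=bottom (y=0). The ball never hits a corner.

Final position: (6,0)
Wall sequence: RBLRTLRB

1. t=1/2 → R at (7,1/2); v=(-2,-1)
2. t=1/2 → B at (6,0); v=(-2,1)
3. t=3 → L at (0,3); v=(2,1)
4. t=7/2 → R at (7,13/2); v=(-2,1)
5. t=1/2 → T at (6,7); v=(-2,-1)
6. t=3 → L at (0,4); v=(2,-1)
7. t=7/2 → R at (7,1/2); v=(-2,-1)
8. t=1/2 → B at (6,0); v=(-2,1)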